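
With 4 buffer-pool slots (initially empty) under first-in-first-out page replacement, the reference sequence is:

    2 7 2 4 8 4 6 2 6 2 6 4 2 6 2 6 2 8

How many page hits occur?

2 -> fault, frames {2}
7 -> fault, frames {2,7}
2 -> hit
4 -> fault, frames {2,7,4}
8 -> fault, frames {2,7,4,8}
4 -> hit
6 -> fault, evict 2, frames {7,4,8,6}
2 -> fault, evict 7, frames {4,8,6,2}
6 -> hit
2 -> hit
6 -> hit
4 -> hit
2 -> hit
6 -> hit
2 -> hit
6 -> hit
2 -> hit
8 -> hit
Hits: 12.

12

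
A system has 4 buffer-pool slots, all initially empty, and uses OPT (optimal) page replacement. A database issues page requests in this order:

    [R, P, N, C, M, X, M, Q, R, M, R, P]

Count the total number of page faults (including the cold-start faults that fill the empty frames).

7

R -> miss, frames {R}
P -> miss, frames {R,P}
N -> miss, frames {R,P,N}
C -> miss, frames {R,P,N,C}
M -> miss, evict C, frames {R,P,N,M}
X -> miss, evict N, frames {R,P,M,X}
M -> hit
Q -> miss, evict X, frames {R,P,M,Q}
R -> hit
M -> hit
R -> hit
P -> hit
Page faults: 7.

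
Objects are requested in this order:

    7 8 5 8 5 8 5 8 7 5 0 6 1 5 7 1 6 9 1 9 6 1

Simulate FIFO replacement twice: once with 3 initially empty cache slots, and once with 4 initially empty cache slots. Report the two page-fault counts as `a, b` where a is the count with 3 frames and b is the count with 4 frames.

3 frames: F F F . . . . . . . F F F F F . F F F . . . → 11 faults.
4 frames: F F F . . . . . . . F F F . F . . F . . . . → 8 faults.
8 < 11: adding a frame reduced faults, as is typical.

11, 8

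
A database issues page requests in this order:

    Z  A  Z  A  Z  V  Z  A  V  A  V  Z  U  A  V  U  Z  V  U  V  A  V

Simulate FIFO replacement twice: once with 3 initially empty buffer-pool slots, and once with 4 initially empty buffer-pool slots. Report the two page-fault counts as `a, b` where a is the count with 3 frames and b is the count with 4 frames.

3 frames: F F . . . F . . . . . . F . . . F . . . F F → 7 faults.
4 frames: F F . . . F . . . . . . F . . . . . . . . . → 4 faults.
4 < 7: adding a frame reduced faults, as is typical.

7, 4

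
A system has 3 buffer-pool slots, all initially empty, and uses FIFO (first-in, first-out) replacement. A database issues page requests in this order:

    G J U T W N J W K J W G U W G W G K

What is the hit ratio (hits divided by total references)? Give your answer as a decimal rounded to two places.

G: fault, frames (G)
J: fault, frames (G J)
U: fault, frames (G J U)
T: fault, evict G, frames (J U T)
W: fault, evict J, frames (U T W)
N: fault, evict U, frames (T W N)
J: fault, evict T, frames (W N J)
W: hit
K: fault, evict W, frames (N J K)
J: hit
W: fault, evict N, frames (J K W)
G: fault, evict J, frames (K W G)
U: fault, evict K, frames (W G U)
W: hit
G: hit
W: hit
G: hit
K: fault, evict W, frames (G U K)
Hits: 6 of 18 references → 6/18 = 0.3333.

0.33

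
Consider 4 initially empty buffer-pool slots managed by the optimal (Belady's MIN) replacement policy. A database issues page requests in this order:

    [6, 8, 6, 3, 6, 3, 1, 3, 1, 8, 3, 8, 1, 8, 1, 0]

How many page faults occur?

6 → miss, frames [6]
8 → miss, frames [6, 8]
6 → hit
3 → miss, frames [6, 8, 3]
6 → hit
3 → hit
1 → miss, frames [6, 8, 3, 1]
3 → hit
1 → hit
8 → hit
3 → hit
8 → hit
1 → hit
8 → hit
1 → hit
0 → miss, evict 1, frames [6, 8, 3, 0]
Page faults: 5.

5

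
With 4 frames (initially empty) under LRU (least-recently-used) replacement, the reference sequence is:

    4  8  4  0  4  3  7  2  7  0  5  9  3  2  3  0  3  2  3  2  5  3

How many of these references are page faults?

13

4 → miss, frames [4]
8 → miss, frames [4, 8]
4 → hit
0 → miss, frames [8, 4, 0]
4 → hit
3 → miss, frames [8, 0, 4, 3]
7 → miss, evict 8, frames [0, 4, 3, 7]
2 → miss, evict 0, frames [4, 3, 7, 2]
7 → hit
0 → miss, evict 4, frames [3, 2, 7, 0]
5 → miss, evict 3, frames [2, 7, 0, 5]
9 → miss, evict 2, frames [7, 0, 5, 9]
3 → miss, evict 7, frames [0, 5, 9, 3]
2 → miss, evict 0, frames [5, 9, 3, 2]
3 → hit
0 → miss, evict 5, frames [9, 2, 3, 0]
3 → hit
2 → hit
3 → hit
2 → hit
5 → miss, evict 9, frames [0, 3, 2, 5]
3 → hit
Page faults: 13.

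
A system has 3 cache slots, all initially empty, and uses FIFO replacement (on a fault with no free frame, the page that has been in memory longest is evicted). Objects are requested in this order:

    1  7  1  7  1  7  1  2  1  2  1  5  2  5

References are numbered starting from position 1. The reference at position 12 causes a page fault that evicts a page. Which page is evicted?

pos 1: 1 → miss, frames {1}
pos 2: 7 → miss, frames {1,7}
pos 3: 1 → hit
pos 4: 7 → hit
pos 5: 1 → hit
pos 6: 7 → hit
pos 7: 1 → hit
pos 8: 2 → miss, frames {1,7,2}
pos 9: 1 → hit
pos 10: 2 → hit
pos 11: 1 → hit
pos 12: 5 → miss, evict 1, frames {7,2,5}
At position 12, page 1 is evicted.

1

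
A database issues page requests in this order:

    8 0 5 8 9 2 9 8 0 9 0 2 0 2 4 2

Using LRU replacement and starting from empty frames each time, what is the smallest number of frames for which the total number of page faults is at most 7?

4

f=1: 16 faults
f=2: 11 faults
f=3: 8 faults
f=4: 7 faults
f=5: 6 faults
f=6: 6 faults
Smallest f with faults ≤ 7 is 4.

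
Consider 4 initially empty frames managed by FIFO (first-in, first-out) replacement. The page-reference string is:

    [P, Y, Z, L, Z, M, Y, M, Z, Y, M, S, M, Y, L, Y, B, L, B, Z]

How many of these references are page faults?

P -> miss, frames [P]
Y -> miss, frames [P, Y]
Z -> miss, frames [P, Y, Z]
L -> miss, frames [P, Y, Z, L]
Z -> hit
M -> miss, evict P, frames [Y, Z, L, M]
Y -> hit
M -> hit
Z -> hit
Y -> hit
M -> hit
S -> miss, evict Y, frames [Z, L, M, S]
M -> hit
Y -> miss, evict Z, frames [L, M, S, Y]
L -> hit
Y -> hit
B -> miss, evict L, frames [M, S, Y, B]
L -> miss, evict M, frames [S, Y, B, L]
B -> hit
Z -> miss, evict S, frames [Y, B, L, Z]
Page faults: 10.

10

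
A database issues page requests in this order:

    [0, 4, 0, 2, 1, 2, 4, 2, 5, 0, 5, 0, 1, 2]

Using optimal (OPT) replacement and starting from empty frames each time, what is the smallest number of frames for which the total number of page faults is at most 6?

4

f=1: 14 faults
f=2: 9 faults
f=3: 7 faults
f=4: 5 faults
f=5: 5 faults
Smallest f with faults ≤ 6 is 4.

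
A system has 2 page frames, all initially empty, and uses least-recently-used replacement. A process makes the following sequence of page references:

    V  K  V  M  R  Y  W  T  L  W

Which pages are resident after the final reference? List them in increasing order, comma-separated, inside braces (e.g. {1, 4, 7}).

{L, W}

V: fault, frames (V)
K: fault, frames (V K)
V: hit
M: fault, evict K, frames (V M)
R: fault, evict V, frames (M R)
Y: fault, evict M, frames (R Y)
W: fault, evict R, frames (Y W)
T: fault, evict Y, frames (W T)
L: fault, evict W, frames (T L)
W: fault, evict T, frames (L W)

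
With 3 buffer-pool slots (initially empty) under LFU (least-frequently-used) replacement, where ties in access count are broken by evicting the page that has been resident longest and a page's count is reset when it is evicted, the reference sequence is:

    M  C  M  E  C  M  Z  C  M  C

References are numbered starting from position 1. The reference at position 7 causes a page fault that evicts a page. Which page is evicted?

E

pos 1: M → miss, frames (M)
pos 2: C → miss, frames (M C)
pos 3: M → hit
pos 4: E → miss, frames (M C E)
pos 5: C → hit
pos 6: M → hit
pos 7: Z → miss, evict E, frames (M C Z)
At position 7, page E is evicted.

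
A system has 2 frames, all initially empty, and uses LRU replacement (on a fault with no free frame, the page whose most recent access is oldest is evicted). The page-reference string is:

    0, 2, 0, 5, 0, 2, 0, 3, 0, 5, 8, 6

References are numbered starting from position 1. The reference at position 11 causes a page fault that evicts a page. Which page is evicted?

pos 1: 0 -> fault, frames (0)
pos 2: 2 -> fault, frames (0 2)
pos 3: 0 -> hit
pos 4: 5 -> fault, evict 2, frames (0 5)
pos 5: 0 -> hit
pos 6: 2 -> fault, evict 5, frames (0 2)
pos 7: 0 -> hit
pos 8: 3 -> fault, evict 2, frames (0 3)
pos 9: 0 -> hit
pos 10: 5 -> fault, evict 3, frames (0 5)
pos 11: 8 -> fault, evict 0, frames (5 8)
At position 11, page 0 is evicted.

0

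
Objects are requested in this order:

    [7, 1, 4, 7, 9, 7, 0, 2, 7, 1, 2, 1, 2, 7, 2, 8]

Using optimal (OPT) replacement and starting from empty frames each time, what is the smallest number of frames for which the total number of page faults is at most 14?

f=1: 16 faults
f=2: 9 faults
f=3: 7 faults
f=4: 7 faults
f=5: 7 faults
f=6: 7 faults
f=7: 7 faults
Smallest f with faults ≤ 14 is 2.

2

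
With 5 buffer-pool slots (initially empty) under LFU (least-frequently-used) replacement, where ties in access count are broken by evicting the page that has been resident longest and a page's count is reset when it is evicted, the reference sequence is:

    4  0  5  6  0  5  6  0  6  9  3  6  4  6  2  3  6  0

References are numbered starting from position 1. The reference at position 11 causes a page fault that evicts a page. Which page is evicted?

4

pos 1: 4 → fault, frames {4}
pos 2: 0 → fault, frames {4,0}
pos 3: 5 → fault, frames {4,0,5}
pos 4: 6 → fault, frames {4,0,5,6}
pos 5: 0 → hit
pos 6: 5 → hit
pos 7: 6 → hit
pos 8: 0 → hit
pos 9: 6 → hit
pos 10: 9 → fault, frames {4,0,5,6,9}
pos 11: 3 → fault, evict 4, frames {0,5,6,9,3}
At position 11, page 4 is evicted.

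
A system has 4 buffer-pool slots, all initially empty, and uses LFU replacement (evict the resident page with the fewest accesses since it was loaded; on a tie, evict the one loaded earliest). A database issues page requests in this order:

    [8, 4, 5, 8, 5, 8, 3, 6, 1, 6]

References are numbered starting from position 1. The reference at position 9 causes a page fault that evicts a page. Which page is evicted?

3

pos 1: 8 -> fault, frames {8}
pos 2: 4 -> fault, frames {8,4}
pos 3: 5 -> fault, frames {8,4,5}
pos 4: 8 -> hit
pos 5: 5 -> hit
pos 6: 8 -> hit
pos 7: 3 -> fault, frames {8,4,5,3}
pos 8: 6 -> fault, evict 4, frames {8,5,3,6}
pos 9: 1 -> fault, evict 3, frames {8,5,6,1}
At position 9, page 3 is evicted.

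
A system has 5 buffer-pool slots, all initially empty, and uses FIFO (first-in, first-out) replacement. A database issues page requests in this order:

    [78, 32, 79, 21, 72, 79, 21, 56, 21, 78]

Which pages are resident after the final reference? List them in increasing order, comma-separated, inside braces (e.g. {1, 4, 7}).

78 → miss, frames {78}
32 → miss, frames {78,32}
79 → miss, frames {78,32,79}
21 → miss, frames {78,32,79,21}
72 → miss, frames {78,32,79,21,72}
79 → hit
21 → hit
56 → miss, evict 78, frames {32,79,21,72,56}
21 → hit
78 → miss, evict 32, frames {79,21,72,56,78}

{21, 56, 72, 78, 79}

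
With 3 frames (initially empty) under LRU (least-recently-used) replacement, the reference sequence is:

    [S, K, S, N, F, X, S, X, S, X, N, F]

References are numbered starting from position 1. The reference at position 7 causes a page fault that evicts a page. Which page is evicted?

pos 1: S → fault, frames {S}
pos 2: K → fault, frames {S,K}
pos 3: S → hit
pos 4: N → fault, frames {K,S,N}
pos 5: F → fault, evict K, frames {S,N,F}
pos 6: X → fault, evict S, frames {N,F,X}
pos 7: S → fault, evict N, frames {F,X,S}
At position 7, page N is evicted.

N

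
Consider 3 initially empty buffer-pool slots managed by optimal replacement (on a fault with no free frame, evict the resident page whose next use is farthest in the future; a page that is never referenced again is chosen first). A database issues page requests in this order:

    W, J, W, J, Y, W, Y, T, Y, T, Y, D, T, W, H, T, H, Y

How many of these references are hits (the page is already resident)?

W: fault, frames {W}
J: fault, frames {W,J}
W: hit
J: hit
Y: fault, frames {W,J,Y}
W: hit
Y: hit
T: fault, evict J, frames {W,Y,T}
Y: hit
T: hit
Y: hit
D: fault, evict Y, frames {W,T,D}
T: hit
W: hit
H: fault, evict D, frames {W,T,H}
T: hit
H: hit
Y: fault, evict H, frames {W,T,Y}
Hits: 11.

11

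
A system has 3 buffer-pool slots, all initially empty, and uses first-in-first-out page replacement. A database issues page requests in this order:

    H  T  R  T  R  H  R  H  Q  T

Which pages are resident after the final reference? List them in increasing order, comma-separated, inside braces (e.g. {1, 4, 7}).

H -> miss, frames (H)
T -> miss, frames (H T)
R -> miss, frames (H T R)
T -> hit
R -> hit
H -> hit
R -> hit
H -> hit
Q -> miss, evict H, frames (T R Q)
T -> hit

{Q, R, T}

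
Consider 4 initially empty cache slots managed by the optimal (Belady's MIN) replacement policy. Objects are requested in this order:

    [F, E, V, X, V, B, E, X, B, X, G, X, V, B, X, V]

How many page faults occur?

F → miss, frames (F)
E → miss, frames (F E)
V → miss, frames (F E V)
X → miss, frames (F E V X)
V → hit
B → miss, evict F, frames (E V X B)
E → hit
X → hit
B → hit
X → hit
G → miss, evict E, frames (V X B G)
X → hit
V → hit
B → hit
X → hit
V → hit
Page faults: 6.

6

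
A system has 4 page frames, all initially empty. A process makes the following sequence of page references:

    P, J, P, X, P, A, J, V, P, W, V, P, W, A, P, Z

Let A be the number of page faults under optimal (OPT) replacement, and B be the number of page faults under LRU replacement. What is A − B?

-1

Under OPT: F F . F . F . F . F . . . . . F → 7 faults.
Under LRU: F F . F . F . F . F . . . F . F → 8 faults.
A − B = 7 − 8 = -1.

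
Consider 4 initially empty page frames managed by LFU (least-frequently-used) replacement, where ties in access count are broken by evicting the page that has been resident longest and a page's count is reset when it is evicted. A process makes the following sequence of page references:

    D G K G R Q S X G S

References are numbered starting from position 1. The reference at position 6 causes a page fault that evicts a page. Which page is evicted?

pos 1: D → fault, frames {D}
pos 2: G → fault, frames {D,G}
pos 3: K → fault, frames {D,G,K}
pos 4: G → hit
pos 5: R → fault, frames {D,G,K,R}
pos 6: Q → fault, evict D, frames {G,K,R,Q}
At position 6, page D is evicted.

D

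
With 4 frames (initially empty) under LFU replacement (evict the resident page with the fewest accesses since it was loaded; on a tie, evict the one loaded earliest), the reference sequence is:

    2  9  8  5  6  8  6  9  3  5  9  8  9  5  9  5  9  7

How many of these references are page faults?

8

2: miss, frames {2}
9: miss, frames {2,9}
8: miss, frames {2,9,8}
5: miss, frames {2,9,8,5}
6: miss, evict 2, frames {9,8,5,6}
8: hit
6: hit
9: hit
3: miss, evict 5, frames {9,8,6,3}
5: miss, evict 3, frames {9,8,6,5}
9: hit
8: hit
9: hit
5: hit
9: hit
5: hit
9: hit
7: miss, evict 6, frames {9,8,5,7}
Page faults: 8.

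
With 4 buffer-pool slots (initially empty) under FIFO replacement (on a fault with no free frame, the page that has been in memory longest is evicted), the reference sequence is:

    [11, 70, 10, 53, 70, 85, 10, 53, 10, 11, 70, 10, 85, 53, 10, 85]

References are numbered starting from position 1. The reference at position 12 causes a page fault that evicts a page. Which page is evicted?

pos 1: 11 → miss, frames [11]
pos 2: 70 → miss, frames [11, 70]
pos 3: 10 → miss, frames [11, 70, 10]
pos 4: 53 → miss, frames [11, 70, 10, 53]
pos 5: 70 → hit
pos 6: 85 → miss, evict 11, frames [70, 10, 53, 85]
pos 7: 10 → hit
pos 8: 53 → hit
pos 9: 10 → hit
pos 10: 11 → miss, evict 70, frames [10, 53, 85, 11]
pos 11: 70 → miss, evict 10, frames [53, 85, 11, 70]
pos 12: 10 → miss, evict 53, frames [85, 11, 70, 10]
At position 12, page 53 is evicted.

53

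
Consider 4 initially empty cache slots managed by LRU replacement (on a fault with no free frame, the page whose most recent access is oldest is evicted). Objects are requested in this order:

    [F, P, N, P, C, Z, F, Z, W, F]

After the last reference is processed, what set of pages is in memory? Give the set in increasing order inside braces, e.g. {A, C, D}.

F → fault, frames (F)
P → fault, frames (F P)
N → fault, frames (F P N)
P → hit
C → fault, frames (F N P C)
Z → fault, evict F, frames (N P C Z)
F → fault, evict N, frames (P C Z F)
Z → hit
W → fault, evict P, frames (C F Z W)
F → hit

{C, F, W, Z}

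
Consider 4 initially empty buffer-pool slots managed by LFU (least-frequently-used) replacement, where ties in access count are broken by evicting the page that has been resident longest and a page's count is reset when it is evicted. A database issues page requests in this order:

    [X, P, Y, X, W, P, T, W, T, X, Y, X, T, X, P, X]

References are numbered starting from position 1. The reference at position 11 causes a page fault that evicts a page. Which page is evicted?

P

pos 1: X: miss, frames {X}
pos 2: P: miss, frames {X,P}
pos 3: Y: miss, frames {X,P,Y}
pos 4: X: hit
pos 5: W: miss, frames {X,P,Y,W}
pos 6: P: hit
pos 7: T: miss, evict Y, frames {X,P,W,T}
pos 8: W: hit
pos 9: T: hit
pos 10: X: hit
pos 11: Y: miss, evict P, frames {X,W,T,Y}
At position 11, page P is evicted.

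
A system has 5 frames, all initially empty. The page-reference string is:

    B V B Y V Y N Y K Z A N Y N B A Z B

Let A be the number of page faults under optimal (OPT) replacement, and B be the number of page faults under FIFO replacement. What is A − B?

-1

Under OPT: F F . F . . F . F F F . . . . . . . → 7 faults.
Under FIFO: F F . F . . F . F F F . . . F . . . → 8 faults.
A − B = 7 − 8 = -1.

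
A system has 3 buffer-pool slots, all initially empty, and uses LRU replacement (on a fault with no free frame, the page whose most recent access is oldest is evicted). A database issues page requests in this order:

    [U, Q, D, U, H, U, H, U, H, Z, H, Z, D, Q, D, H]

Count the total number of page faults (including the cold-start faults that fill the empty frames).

U → miss, frames {U}
Q → miss, frames {U,Q}
D → miss, frames {U,Q,D}
U → hit
H → miss, evict Q, frames {D,U,H}
U → hit
H → hit
U → hit
H → hit
Z → miss, evict D, frames {U,H,Z}
H → hit
Z → hit
D → miss, evict U, frames {H,Z,D}
Q → miss, evict H, frames {Z,D,Q}
D → hit
H → miss, evict Z, frames {Q,D,H}
Page faults: 8.

8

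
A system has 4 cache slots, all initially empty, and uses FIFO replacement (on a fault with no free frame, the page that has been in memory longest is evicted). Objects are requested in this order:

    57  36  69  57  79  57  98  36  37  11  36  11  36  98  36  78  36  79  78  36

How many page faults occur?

10

57: fault, frames (57)
36: fault, frames (57 36)
69: fault, frames (57 36 69)
57: hit
79: fault, frames (57 36 69 79)
57: hit
98: fault, evict 57, frames (36 69 79 98)
36: hit
37: fault, evict 36, frames (69 79 98 37)
11: fault, evict 69, frames (79 98 37 11)
36: fault, evict 79, frames (98 37 11 36)
11: hit
36: hit
98: hit
36: hit
78: fault, evict 98, frames (37 11 36 78)
36: hit
79: fault, evict 37, frames (11 36 78 79)
78: hit
36: hit
Page faults: 10.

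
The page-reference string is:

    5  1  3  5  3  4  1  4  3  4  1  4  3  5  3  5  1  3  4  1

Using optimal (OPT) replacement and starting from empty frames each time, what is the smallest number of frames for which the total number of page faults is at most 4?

4

f=1: 20 faults
f=2: 11 faults
f=3: 6 faults
f=4: 4 faults
Smallest f with faults ≤ 4 is 4.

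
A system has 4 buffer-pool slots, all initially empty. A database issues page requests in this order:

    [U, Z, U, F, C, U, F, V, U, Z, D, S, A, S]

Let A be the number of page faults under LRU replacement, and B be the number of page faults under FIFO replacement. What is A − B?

Under LRU: F F . F F . . F . F F F F . → 9 faults.
Under FIFO: F F . F F . . F F F F F F . → 10 faults.
A − B = 9 − 10 = -1.

-1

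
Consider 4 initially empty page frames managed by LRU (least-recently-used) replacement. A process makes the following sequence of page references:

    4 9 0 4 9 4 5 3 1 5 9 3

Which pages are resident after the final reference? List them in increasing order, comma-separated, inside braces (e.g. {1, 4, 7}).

{1, 3, 5, 9}

4: miss, frames (4)
9: miss, frames (4 9)
0: miss, frames (4 9 0)
4: hit
9: hit
4: hit
5: miss, frames (0 9 4 5)
3: miss, evict 0, frames (9 4 5 3)
1: miss, evict 9, frames (4 5 3 1)
5: hit
9: miss, evict 4, frames (3 1 5 9)
3: hit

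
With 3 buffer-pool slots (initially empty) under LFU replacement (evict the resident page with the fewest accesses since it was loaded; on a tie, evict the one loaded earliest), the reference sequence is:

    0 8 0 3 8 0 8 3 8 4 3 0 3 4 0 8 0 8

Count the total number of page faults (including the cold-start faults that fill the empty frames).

0 -> fault, frames {0}
8 -> fault, frames {0,8}
0 -> hit
3 -> fault, frames {0,8,3}
8 -> hit
0 -> hit
8 -> hit
3 -> hit
8 -> hit
4 -> fault, evict 3, frames {0,8,4}
3 -> fault, evict 4, frames {0,8,3}
0 -> hit
3 -> hit
4 -> fault, evict 3, frames {0,8,4}
0 -> hit
8 -> hit
0 -> hit
8 -> hit
Page faults: 6.

6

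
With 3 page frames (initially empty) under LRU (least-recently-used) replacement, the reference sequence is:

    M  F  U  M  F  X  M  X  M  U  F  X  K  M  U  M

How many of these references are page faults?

M → miss, frames [M]
F → miss, frames [M, F]
U → miss, frames [M, F, U]
M → hit
F → hit
X → miss, evict U, frames [M, F, X]
M → hit
X → hit
M → hit
U → miss, evict F, frames [X, M, U]
F → miss, evict X, frames [M, U, F]
X → miss, evict M, frames [U, F, X]
K → miss, evict U, frames [F, X, K]
M → miss, evict F, frames [X, K, M]
U → miss, evict X, frames [K, M, U]
M → hit
Page faults: 10.

10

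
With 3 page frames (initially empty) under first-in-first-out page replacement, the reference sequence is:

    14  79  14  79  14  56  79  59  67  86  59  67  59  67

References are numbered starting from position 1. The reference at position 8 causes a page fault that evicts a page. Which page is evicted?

14

pos 1: 14 -> miss, frames (14)
pos 2: 79 -> miss, frames (14 79)
pos 3: 14 -> hit
pos 4: 79 -> hit
pos 5: 14 -> hit
pos 6: 56 -> miss, frames (14 79 56)
pos 7: 79 -> hit
pos 8: 59 -> miss, evict 14, frames (79 56 59)
At position 8, page 14 is evicted.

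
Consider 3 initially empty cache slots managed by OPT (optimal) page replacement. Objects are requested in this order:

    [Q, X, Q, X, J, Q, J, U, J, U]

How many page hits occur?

6

Q -> fault, frames {Q}
X -> fault, frames {Q,X}
Q -> hit
X -> hit
J -> fault, frames {Q,X,J}
Q -> hit
J -> hit
U -> fault, evict X, frames {Q,J,U}
J -> hit
U -> hit
Hits: 6.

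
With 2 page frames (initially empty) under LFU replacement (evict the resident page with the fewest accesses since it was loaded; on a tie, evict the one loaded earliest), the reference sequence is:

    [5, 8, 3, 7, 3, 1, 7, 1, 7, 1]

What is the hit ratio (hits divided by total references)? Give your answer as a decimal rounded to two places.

0.10

5: miss, frames {5}
8: miss, frames {5,8}
3: miss, evict 5, frames {8,3}
7: miss, evict 8, frames {3,7}
3: hit
1: miss, evict 7, frames {3,1}
7: miss, evict 1, frames {3,7}
1: miss, evict 7, frames {3,1}
7: miss, evict 1, frames {3,7}
1: miss, evict 7, frames {3,1}
Hits: 1 of 10 references → 1/10 = 0.1000.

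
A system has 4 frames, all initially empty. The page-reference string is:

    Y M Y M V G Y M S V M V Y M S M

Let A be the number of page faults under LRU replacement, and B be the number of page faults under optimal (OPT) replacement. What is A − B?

Under LRU: F F . . F F . . F F . . . . . . → 6 faults.
Under OPT: F F . . F F . . F . . . . . . . → 5 faults.
A − B = 6 − 5 = 1.

1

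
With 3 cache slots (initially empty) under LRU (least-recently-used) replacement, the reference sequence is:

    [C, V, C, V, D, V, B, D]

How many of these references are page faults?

C -> miss, frames [C]
V -> miss, frames [C, V]
C -> hit
V -> hit
D -> miss, frames [C, V, D]
V -> hit
B -> miss, evict C, frames [D, V, B]
D -> hit
Page faults: 4.

4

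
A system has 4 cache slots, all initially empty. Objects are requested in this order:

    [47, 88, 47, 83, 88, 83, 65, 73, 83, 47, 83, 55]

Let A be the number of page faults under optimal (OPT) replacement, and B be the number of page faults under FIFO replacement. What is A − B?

-1

Under OPT: F F . F . . F F . . . F → 6 faults.
Under FIFO: F F . F . . F F . F . F → 7 faults.
A − B = 6 − 7 = -1.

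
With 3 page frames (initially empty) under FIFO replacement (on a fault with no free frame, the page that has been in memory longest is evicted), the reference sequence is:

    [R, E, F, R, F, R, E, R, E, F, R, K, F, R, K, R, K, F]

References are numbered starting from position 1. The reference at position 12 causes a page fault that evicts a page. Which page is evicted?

pos 1: R: miss, frames [R]
pos 2: E: miss, frames [R, E]
pos 3: F: miss, frames [R, E, F]
pos 4: R: hit
pos 5: F: hit
pos 6: R: hit
pos 7: E: hit
pos 8: R: hit
pos 9: E: hit
pos 10: F: hit
pos 11: R: hit
pos 12: K: miss, evict R, frames [E, F, K]
At position 12, page R is evicted.

R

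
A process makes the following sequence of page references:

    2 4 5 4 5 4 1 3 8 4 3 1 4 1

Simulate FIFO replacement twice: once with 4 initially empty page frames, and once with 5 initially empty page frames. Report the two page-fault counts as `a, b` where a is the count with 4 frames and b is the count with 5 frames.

7, 6

4 frames: F F F . . . F F F F . . . . → 7 faults.
5 frames: F F F . . . F F F . . . . . → 6 faults.
6 < 7: adding a frame reduced faults, as is typical.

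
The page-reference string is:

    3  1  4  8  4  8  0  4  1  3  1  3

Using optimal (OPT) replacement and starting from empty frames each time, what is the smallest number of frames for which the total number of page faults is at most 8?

f=1: 12 faults
f=2: 7 faults
f=3: 6 faults
f=4: 5 faults
f=5: 5 faults
Smallest f with faults ≤ 8 is 2.

2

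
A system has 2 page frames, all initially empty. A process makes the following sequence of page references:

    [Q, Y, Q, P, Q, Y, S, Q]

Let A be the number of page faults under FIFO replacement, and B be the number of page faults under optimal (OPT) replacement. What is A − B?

2

Under FIFO: F F . F F F F F → 7 faults.
Under OPT: F F . F . F F . → 5 faults.
A − B = 7 − 5 = 2.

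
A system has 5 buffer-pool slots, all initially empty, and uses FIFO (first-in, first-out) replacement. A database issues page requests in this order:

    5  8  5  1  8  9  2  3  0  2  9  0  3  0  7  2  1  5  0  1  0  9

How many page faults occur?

5 → miss, frames (5)
8 → miss, frames (5 8)
5 → hit
1 → miss, frames (5 8 1)
8 → hit
9 → miss, frames (5 8 1 9)
2 → miss, frames (5 8 1 9 2)
3 → miss, evict 5, frames (8 1 9 2 3)
0 → miss, evict 8, frames (1 9 2 3 0)
2 → hit
9 → hit
0 → hit
3 → hit
0 → hit
7 → miss, evict 1, frames (9 2 3 0 7)
2 → hit
1 → miss, evict 9, frames (2 3 0 7 1)
5 → miss, evict 2, frames (3 0 7 1 5)
0 → hit
1 → hit
0 → hit
9 → miss, evict 3, frames (0 7 1 5 9)
Page faults: 11.

11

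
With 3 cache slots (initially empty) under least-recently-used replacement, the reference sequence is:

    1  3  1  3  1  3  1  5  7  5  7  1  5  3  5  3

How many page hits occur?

1 -> fault, frames (1)
3 -> fault, frames (1 3)
1 -> hit
3 -> hit
1 -> hit
3 -> hit
1 -> hit
5 -> fault, frames (3 1 5)
7 -> fault, evict 3, frames (1 5 7)
5 -> hit
7 -> hit
1 -> hit
5 -> hit
3 -> fault, evict 7, frames (1 5 3)
5 -> hit
3 -> hit
Hits: 11.

11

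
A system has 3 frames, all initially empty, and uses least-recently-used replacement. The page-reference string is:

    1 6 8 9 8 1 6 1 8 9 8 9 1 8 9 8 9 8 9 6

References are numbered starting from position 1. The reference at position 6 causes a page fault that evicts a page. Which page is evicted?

6

pos 1: 1 -> fault, frames [1]
pos 2: 6 -> fault, frames [1, 6]
pos 3: 8 -> fault, frames [1, 6, 8]
pos 4: 9 -> fault, evict 1, frames [6, 8, 9]
pos 5: 8 -> hit
pos 6: 1 -> fault, evict 6, frames [9, 8, 1]
At position 6, page 6 is evicted.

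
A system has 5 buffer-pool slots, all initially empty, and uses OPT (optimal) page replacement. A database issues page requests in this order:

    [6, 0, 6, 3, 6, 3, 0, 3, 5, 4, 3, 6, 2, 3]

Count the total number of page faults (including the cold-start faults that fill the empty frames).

6

6 -> fault, frames [6]
0 -> fault, frames [6, 0]
6 -> hit
3 -> fault, frames [6, 0, 3]
6 -> hit
3 -> hit
0 -> hit
3 -> hit
5 -> fault, frames [6, 0, 3, 5]
4 -> fault, frames [6, 0, 3, 5, 4]
3 -> hit
6 -> hit
2 -> fault, evict 4, frames [6, 0, 3, 5, 2]
3 -> hit
Page faults: 6.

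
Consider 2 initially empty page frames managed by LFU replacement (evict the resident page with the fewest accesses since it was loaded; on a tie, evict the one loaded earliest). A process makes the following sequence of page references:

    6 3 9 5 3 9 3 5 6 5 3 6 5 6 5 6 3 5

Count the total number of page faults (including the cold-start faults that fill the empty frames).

15

6 -> fault, frames [6]
3 -> fault, frames [6, 3]
9 -> fault, evict 6, frames [3, 9]
5 -> fault, evict 3, frames [9, 5]
3 -> fault, evict 9, frames [5, 3]
9 -> fault, evict 5, frames [3, 9]
3 -> hit
5 -> fault, evict 9, frames [3, 5]
6 -> fault, evict 5, frames [3, 6]
5 -> fault, evict 6, frames [3, 5]
3 -> hit
6 -> fault, evict 5, frames [3, 6]
5 -> fault, evict 6, frames [3, 5]
6 -> fault, evict 5, frames [3, 6]
5 -> fault, evict 6, frames [3, 5]
6 -> fault, evict 5, frames [3, 6]
3 -> hit
5 -> fault, evict 6, frames [3, 5]
Page faults: 15.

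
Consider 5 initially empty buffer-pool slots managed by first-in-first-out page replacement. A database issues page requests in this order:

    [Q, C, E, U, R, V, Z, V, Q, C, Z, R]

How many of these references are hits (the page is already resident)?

Q -> miss, frames [Q]
C -> miss, frames [Q, C]
E -> miss, frames [Q, C, E]
U -> miss, frames [Q, C, E, U]
R -> miss, frames [Q, C, E, U, R]
V -> miss, evict Q, frames [C, E, U, R, V]
Z -> miss, evict C, frames [E, U, R, V, Z]
V -> hit
Q -> miss, evict E, frames [U, R, V, Z, Q]
C -> miss, evict U, frames [R, V, Z, Q, C]
Z -> hit
R -> hit
Hits: 3.

3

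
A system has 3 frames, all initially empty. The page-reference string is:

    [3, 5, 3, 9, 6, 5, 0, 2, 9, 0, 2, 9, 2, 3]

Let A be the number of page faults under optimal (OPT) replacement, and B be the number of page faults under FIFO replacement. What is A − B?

Under OPT: F F . F F . F F . . . . . F → 7 faults.
Under FIFO: F F . F F . F F F . . . . F → 8 faults.
A − B = 7 − 8 = -1.

-1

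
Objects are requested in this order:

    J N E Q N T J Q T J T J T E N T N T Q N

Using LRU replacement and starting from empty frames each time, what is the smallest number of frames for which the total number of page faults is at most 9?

4

f=1: 20 faults
f=2: 15 faults
f=3: 10 faults
f=4: 9 faults
f=5: 5 faults
Smallest f with faults ≤ 9 is 4.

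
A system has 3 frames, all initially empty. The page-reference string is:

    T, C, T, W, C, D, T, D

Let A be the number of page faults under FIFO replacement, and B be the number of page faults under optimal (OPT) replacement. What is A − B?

1

Under FIFO: F F . F . F F . → 5 faults.
Under OPT: F F . F . F . . → 4 faults.
A − B = 5 − 4 = 1.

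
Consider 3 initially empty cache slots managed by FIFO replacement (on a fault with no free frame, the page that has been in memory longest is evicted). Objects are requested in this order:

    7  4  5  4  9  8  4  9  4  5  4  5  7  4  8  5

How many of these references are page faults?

9

7 → fault, frames (7)
4 → fault, frames (7 4)
5 → fault, frames (7 4 5)
4 → hit
9 → fault, evict 7, frames (4 5 9)
8 → fault, evict 4, frames (5 9 8)
4 → fault, evict 5, frames (9 8 4)
9 → hit
4 → hit
5 → fault, evict 9, frames (8 4 5)
4 → hit
5 → hit
7 → fault, evict 8, frames (4 5 7)
4 → hit
8 → fault, evict 4, frames (5 7 8)
5 → hit
Page faults: 9.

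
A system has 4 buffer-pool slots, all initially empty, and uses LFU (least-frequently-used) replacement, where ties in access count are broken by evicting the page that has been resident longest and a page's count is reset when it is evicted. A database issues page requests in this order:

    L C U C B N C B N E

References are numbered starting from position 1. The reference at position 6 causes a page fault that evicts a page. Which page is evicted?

L

pos 1: L -> miss, frames (L)
pos 2: C -> miss, frames (L C)
pos 3: U -> miss, frames (L C U)
pos 4: C -> hit
pos 5: B -> miss, frames (L C U B)
pos 6: N -> miss, evict L, frames (C U B N)
At position 6, page L is evicted.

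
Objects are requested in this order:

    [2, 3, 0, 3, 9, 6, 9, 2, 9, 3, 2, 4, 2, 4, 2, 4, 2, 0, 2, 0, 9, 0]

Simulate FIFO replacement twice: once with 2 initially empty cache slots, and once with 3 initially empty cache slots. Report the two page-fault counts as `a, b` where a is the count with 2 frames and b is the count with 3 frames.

14, 11

2 frames: F F F . F F . F F F F F . . . . . F F . F F → 14 faults.
3 frames: F F F . F F . F . F . F . . . . . F F . F . → 11 faults.
11 < 14: adding a frame reduced faults, as is typical.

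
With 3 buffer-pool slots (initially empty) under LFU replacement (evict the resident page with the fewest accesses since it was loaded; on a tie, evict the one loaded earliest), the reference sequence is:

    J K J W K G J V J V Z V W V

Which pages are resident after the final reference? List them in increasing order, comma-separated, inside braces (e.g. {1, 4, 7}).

{J, V, W}

J → miss, frames (J)
K → miss, frames (J K)
J → hit
W → miss, frames (J K W)
K → hit
G → miss, evict W, frames (J K G)
J → hit
V → miss, evict G, frames (J K V)
J → hit
V → hit
Z → miss, evict K, frames (J V Z)
V → hit
W → miss, evict Z, frames (J V W)
V → hit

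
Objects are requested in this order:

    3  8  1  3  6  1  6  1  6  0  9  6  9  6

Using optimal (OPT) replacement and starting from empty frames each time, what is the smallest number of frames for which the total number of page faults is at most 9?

2

f=1: 14 faults
f=2: 6 faults
f=3: 6 faults
f=4: 6 faults
f=5: 6 faults
f=6: 6 faults
Smallest f with faults ≤ 9 is 2.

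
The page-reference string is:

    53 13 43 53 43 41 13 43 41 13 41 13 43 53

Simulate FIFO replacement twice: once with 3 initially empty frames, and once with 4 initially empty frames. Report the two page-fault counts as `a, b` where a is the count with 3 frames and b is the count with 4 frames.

3 frames: F F F . . F . . . . . . . F → 5 faults.
4 frames: F F F . . F . . . . . . . . → 4 faults.
4 < 5: adding a frame reduced faults, as is typical.

5, 4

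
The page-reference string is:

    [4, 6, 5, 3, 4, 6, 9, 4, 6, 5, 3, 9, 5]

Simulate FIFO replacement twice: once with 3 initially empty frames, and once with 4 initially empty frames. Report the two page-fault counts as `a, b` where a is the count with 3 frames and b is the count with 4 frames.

9, 10

3 frames: F F F F F F F . . F F . . → 9 faults.
4 frames: F F F F . . F F F F F F . → 10 faults.
10 > 9: adding a frame increased faults — Belady's anomaly.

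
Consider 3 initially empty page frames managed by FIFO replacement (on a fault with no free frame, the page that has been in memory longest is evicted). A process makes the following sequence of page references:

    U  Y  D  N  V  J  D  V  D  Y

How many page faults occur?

8

U -> miss, frames [U]
Y -> miss, frames [U, Y]
D -> miss, frames [U, Y, D]
N -> miss, evict U, frames [Y, D, N]
V -> miss, evict Y, frames [D, N, V]
J -> miss, evict D, frames [N, V, J]
D -> miss, evict N, frames [V, J, D]
V -> hit
D -> hit
Y -> miss, evict V, frames [J, D, Y]
Page faults: 8.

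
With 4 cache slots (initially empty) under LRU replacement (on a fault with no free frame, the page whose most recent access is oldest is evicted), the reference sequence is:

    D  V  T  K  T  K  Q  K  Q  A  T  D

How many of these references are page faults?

7

D -> fault, frames (D)
V -> fault, frames (D V)
T -> fault, frames (D V T)
K -> fault, frames (D V T K)
T -> hit
K -> hit
Q -> fault, evict D, frames (V T K Q)
K -> hit
Q -> hit
A -> fault, evict V, frames (T K Q A)
T -> hit
D -> fault, evict K, frames (Q A T D)
Page faults: 7.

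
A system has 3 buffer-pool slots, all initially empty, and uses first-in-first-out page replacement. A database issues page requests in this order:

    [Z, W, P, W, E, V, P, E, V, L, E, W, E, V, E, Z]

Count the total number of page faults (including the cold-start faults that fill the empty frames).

Z: fault, frames {Z}
W: fault, frames {Z,W}
P: fault, frames {Z,W,P}
W: hit
E: fault, evict Z, frames {W,P,E}
V: fault, evict W, frames {P,E,V}
P: hit
E: hit
V: hit
L: fault, evict P, frames {E,V,L}
E: hit
W: fault, evict E, frames {V,L,W}
E: fault, evict V, frames {L,W,E}
V: fault, evict L, frames {W,E,V}
E: hit
Z: fault, evict W, frames {E,V,Z}
Page faults: 10.

10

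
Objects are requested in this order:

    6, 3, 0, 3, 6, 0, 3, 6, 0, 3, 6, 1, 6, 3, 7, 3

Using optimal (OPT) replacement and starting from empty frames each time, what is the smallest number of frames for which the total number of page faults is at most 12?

f=1: 16 faults
f=2: 10 faults
f=3: 5 faults
f=4: 5 faults
f=5: 5 faults
Smallest f with faults ≤ 12 is 2.

2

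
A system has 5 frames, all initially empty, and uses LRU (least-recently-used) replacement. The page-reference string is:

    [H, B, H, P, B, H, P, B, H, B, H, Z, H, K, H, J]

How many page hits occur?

H -> fault, frames (H)
B -> fault, frames (H B)
H -> hit
P -> fault, frames (B H P)
B -> hit
H -> hit
P -> hit
B -> hit
H -> hit
B -> hit
H -> hit
Z -> fault, frames (P B H Z)
H -> hit
K -> fault, frames (P B Z H K)
H -> hit
J -> fault, evict P, frames (B Z K H J)
Hits: 10.

10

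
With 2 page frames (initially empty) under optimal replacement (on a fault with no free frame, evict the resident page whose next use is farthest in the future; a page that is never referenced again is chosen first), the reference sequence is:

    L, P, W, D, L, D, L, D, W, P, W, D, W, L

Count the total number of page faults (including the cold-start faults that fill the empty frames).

8

L: fault, frames (L)
P: fault, frames (L P)
W: fault, evict P, frames (L W)
D: fault, evict W, frames (L D)
L: hit
D: hit
L: hit
D: hit
W: fault, evict L, frames (D W)
P: fault, evict D, frames (W P)
W: hit
D: fault, evict P, frames (W D)
W: hit
L: fault, evict D, frames (W L)
Page faults: 8.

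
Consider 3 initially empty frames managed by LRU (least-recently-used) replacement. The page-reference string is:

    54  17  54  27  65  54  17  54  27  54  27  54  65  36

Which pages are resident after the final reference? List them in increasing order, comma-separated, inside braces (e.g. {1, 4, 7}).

54 -> miss, frames {54}
17 -> miss, frames {54,17}
54 -> hit
27 -> miss, frames {17,54,27}
65 -> miss, evict 17, frames {54,27,65}
54 -> hit
17 -> miss, evict 27, frames {65,54,17}
54 -> hit
27 -> miss, evict 65, frames {17,54,27}
54 -> hit
27 -> hit
54 -> hit
65 -> miss, evict 17, frames {27,54,65}
36 -> miss, evict 27, frames {54,65,36}

{36, 54, 65}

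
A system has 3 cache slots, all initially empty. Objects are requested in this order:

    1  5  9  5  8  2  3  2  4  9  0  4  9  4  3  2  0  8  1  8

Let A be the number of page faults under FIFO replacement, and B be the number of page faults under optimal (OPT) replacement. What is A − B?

Under FIFO: F F F . F F F . F F F . . . F F . F F . → 13 faults.
Under OPT: F F F . F F F . F . F . . . F F . F F . → 12 faults.
A − B = 13 − 12 = 1.

1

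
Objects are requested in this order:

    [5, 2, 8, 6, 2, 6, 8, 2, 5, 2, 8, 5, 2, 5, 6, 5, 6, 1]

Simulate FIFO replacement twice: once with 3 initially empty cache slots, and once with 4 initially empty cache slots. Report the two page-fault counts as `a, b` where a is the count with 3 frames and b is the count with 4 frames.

10, 5

3 frames: F F F F . . . . F F F . . . F F . F → 10 faults.
4 frames: F F F F . . . . . . . . . . . . . F → 5 faults.
5 < 10: adding a frame reduced faults, as is typical.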